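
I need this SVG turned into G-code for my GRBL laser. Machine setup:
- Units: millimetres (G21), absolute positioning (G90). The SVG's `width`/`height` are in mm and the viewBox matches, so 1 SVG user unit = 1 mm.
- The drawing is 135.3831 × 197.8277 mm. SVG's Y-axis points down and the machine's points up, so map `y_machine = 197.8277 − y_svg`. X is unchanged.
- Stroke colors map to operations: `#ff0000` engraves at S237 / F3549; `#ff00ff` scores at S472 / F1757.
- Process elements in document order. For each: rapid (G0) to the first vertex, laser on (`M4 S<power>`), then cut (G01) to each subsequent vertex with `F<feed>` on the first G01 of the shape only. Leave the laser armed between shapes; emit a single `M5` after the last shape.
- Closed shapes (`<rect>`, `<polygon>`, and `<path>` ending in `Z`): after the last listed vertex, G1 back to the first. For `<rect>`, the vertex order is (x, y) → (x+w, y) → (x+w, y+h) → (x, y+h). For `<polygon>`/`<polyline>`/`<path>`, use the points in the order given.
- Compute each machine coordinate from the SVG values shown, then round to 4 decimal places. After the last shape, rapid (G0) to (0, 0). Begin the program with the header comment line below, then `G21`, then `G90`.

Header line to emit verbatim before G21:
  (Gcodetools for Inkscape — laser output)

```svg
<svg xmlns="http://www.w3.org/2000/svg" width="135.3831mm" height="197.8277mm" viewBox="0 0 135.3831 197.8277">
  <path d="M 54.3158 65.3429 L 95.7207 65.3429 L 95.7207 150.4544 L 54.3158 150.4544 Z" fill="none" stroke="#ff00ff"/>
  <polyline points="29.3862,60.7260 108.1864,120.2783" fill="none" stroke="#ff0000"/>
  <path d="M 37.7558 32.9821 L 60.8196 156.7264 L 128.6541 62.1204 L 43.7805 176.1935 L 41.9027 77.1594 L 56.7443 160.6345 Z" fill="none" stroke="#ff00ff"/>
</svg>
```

Since the viewBox matches the mm dimensions, user units are millimetres directly. The only transform is the Y-flip y_m = 197.8277 − y_svg.

Shape 1 is a rectangle drawn with `<path>`. Its stroke #ff00ff means score at S472, F1757. After flipping Y the toolpath is (54.3158,132.4848) → (95.7207,132.4848) → (95.7207,47.3733) → (54.3158,47.3733) → (54.3158,132.4848), returning to the start.

Shape 2 is a line segment drawn with `<polyline>`. Its stroke #ff0000 means engrave at S237, F3549. After flipping Y the toolpath is (29.3862,137.1017) → (108.1864,77.5494).

Shape 3 is a closed polygon drawn with `<path>`. Its stroke #ff00ff means score at S472, F1757. After flipping Y the toolpath is (37.7558,164.8456) → (60.8196,41.1013) → (128.6541,135.7073) → (43.7805,21.6342) → (41.9027,120.6683) → (56.7443,37.1932) → (37.7558,164.8456), returning to the start.

(Gcodetools for Inkscape — laser output)
G21
G90
G0 X54.3158 Y132.4848
M4 S472
G01 X95.7207 Y132.4848 F1757
G01 X95.7207 Y47.3733
G01 X54.3158 Y47.3733
G01 X54.3158 Y132.4848
G0 X29.3862 Y137.1017
M4 S237
G01 X108.1864 Y77.5494 F3549
G0 X37.7558 Y164.8456
M4 S472
G01 X60.8196 Y41.1013 F1757
G01 X128.6541 Y135.7073
G01 X43.7805 Y21.6342
G01 X41.9027 Y120.6683
G01 X56.7443 Y37.1932
G01 X37.7558 Y164.8456
M5
G0 X0.0000 Y0.0000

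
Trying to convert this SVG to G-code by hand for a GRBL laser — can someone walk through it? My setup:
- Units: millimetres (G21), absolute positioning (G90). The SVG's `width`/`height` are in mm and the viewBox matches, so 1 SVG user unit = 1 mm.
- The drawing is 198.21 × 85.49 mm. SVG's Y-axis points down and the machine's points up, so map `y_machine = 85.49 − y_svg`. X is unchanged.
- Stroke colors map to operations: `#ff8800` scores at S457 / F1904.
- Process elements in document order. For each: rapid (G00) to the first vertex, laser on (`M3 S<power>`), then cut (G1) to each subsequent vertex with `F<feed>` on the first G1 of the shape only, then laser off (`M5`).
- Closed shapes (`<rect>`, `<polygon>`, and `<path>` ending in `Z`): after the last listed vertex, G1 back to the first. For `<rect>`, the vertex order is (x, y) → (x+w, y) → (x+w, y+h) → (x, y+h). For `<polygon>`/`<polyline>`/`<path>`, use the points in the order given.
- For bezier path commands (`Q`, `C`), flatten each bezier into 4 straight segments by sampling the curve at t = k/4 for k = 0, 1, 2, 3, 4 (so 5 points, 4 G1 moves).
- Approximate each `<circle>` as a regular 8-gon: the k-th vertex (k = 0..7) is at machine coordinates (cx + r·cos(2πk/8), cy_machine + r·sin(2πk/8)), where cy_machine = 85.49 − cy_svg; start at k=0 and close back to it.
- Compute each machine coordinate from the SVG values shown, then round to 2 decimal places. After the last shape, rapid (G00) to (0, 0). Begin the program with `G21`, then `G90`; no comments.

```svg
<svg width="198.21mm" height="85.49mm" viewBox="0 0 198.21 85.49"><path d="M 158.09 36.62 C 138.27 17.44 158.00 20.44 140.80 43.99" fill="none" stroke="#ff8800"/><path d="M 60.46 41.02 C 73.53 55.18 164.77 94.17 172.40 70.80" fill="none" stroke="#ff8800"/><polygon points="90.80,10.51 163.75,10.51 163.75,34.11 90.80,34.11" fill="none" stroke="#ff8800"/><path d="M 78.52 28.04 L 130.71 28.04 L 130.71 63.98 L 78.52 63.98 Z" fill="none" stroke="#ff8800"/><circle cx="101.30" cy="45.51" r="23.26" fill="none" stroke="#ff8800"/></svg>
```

viewBox `0 0 198.21 85.49` with mm width/height → 1 unit = 1 mm. Flip: y_m = 85.49 − y_svg.

**Shape 1** — `<path>` cubic bezier, stroke `#ff8800` → score (S457, F1904). Control points (SVG): P0=(158.09,36.62), P1=(138.27,17.44), P2=(158.00,20.44), P3=(140.80,43.99); sampled at t=k/4. Machine vertices: (158.09,48.87) → (149.45,59.12) → (148.46,61.21) → (147.97,55.28) → (140.80,41.50). Open path.

**Shape 2** — `<path>` cubic bezier, stroke `#ff8800` → score (S457, F1904). Control points (SVG): P0=(60.46,41.02), P1=(73.53,55.18), P2=(164.77,94.17), P3=(172.40,70.80); sampled at t=k/4. Machine vertices: (60.46,44.47) → (82.39,30.56) → (118.47,15.51) → (153.53,7.49) → (172.40,14.69). Open path.

**Shape 3** — `<polygon>` rectangle, stroke `#ff8800` → score (S457, F1904). Machine vertices: (90.80,74.98) → (163.75,74.98) → (163.75,51.38) → (90.80,51.38) → (90.80,74.98). Closed: final G1 returns to the first vertex.

**Shape 4** — `<path>` rectangle, stroke `#ff8800` → score (S457, F1904). Machine vertices: (78.52,57.45) → (130.71,57.45) → (130.71,21.51) → (78.52,21.51) → (78.52,57.45). Closed: final G1 returns to the first vertex.

**Shape 5** — `<circle>` circle, stroke `#ff8800` → score (S457, F1904). Machine vertices: (124.56,39.98) → (117.75,56.43) → (101.30,63.24) → (84.85,56.43) → (78.04,39.98) → (84.85,23.53) → (101.30,16.72) → (117.75,23.53) → (124.56,39.98). Closed: final G1 returns to the first vertex.

G21
G90
G00 X158.09 Y48.87
M3 S457
G1 X149.45 Y59.12 F1904
G1 X148.46 Y61.21
G1 X147.97 Y55.28
G1 X140.80 Y41.50
M5
G00 X60.46 Y44.47
M3 S457
G1 X82.39 Y30.56 F1904
G1 X118.47 Y15.51
G1 X153.53 Y7.49
G1 X172.40 Y14.69
M5
G00 X90.80 Y74.98
M3 S457
G1 X163.75 Y74.98 F1904
G1 X163.75 Y51.38
G1 X90.80 Y51.38
G1 X90.80 Y74.98
M5
G00 X78.52 Y57.45
M3 S457
G1 X130.71 Y57.45 F1904
G1 X130.71 Y21.51
G1 X78.52 Y21.51
G1 X78.52 Y57.45
M5
G00 X124.56 Y39.98
M3 S457
G1 X117.75 Y56.43 F1904
G1 X101.30 Y63.24
G1 X84.85 Y56.43
G1 X78.04 Y39.98
G1 X84.85 Y23.53
G1 X101.30 Y16.72
G1 X117.75 Y23.53
G1 X124.56 Y39.98
M5
G00 X0.00 Y0.00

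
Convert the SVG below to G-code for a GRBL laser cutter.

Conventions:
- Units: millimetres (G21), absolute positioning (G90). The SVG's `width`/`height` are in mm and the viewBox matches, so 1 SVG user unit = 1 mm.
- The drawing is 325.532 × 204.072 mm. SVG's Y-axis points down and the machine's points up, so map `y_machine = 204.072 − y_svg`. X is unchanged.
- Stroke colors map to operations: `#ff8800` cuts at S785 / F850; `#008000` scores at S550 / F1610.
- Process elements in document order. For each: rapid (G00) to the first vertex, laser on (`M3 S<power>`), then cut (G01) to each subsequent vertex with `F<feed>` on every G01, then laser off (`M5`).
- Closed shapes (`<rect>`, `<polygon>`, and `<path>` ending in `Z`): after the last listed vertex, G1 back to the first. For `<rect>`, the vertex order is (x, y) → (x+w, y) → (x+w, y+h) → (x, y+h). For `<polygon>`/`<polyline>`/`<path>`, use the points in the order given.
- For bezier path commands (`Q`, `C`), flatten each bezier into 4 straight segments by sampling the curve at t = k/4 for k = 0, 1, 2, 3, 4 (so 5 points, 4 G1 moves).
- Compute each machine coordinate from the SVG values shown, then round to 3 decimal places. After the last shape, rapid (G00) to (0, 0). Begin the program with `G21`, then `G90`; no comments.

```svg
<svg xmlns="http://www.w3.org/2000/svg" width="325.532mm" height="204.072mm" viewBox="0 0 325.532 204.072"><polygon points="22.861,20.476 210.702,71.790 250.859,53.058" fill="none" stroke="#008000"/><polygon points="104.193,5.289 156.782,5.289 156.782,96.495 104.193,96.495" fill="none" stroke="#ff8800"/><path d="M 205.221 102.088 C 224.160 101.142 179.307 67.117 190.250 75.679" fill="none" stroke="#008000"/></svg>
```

G21
G90
G00 X22.861 Y183.596
M3 S550
G01 X210.702 Y132.282 F1610
G01 X250.859 Y151.014 F1610
G01 X22.861 Y183.596 F1610
M5
G00 X104.193 Y198.783
M3 S785
G01 X156.782 Y198.783 F850
G01 X156.782 Y107.577 F850
G01 X104.193 Y107.577 F850
G01 X104.193 Y198.783 F850
M5
G00 X205.221 Y101.984
M3 S550
G01 X209.333 Y107.714 F1610
G01 X200.734 Y118.754 F1610
G01 X190.636 Y128.012 F1610
G01 X190.250 Y128.393 F1610
M5
G00 X0.000 Y0.000

viewBox `0 0 325.532 204.072` with mm width/height → 1 unit = 1 mm. Flip: y_m = 204.072 − y_svg.

**Shape 1** — `<polygon>` closed polygon, stroke `#008000` → score (S550, F1610). Machine vertices: (22.861,183.596) → (210.702,132.282) → (250.859,151.014) → (22.861,183.596). Closed: final G1 returns to the first vertex.

**Shape 2** — `<polygon>` rectangle, stroke `#ff8800` → cut (S785, F850). Machine vertices: (104.193,198.783) → (156.782,198.783) → (156.782,107.577) → (104.193,107.577) → (104.193,198.783). Closed: final G1 returns to the first vertex.

**Shape 3** — `<path>` cubic bezier, stroke `#008000` → score (S550, F1610). Control points (SVG): P0=(205.221,102.088), P1=(224.160,101.142), P2=(179.307,67.117), P3=(190.250,75.679); sampled at t=k/4. Machine vertices: (205.221,101.984) → (209.333,107.714) → (200.734,118.754) → (190.636,128.012) → (190.250,128.393). Open path.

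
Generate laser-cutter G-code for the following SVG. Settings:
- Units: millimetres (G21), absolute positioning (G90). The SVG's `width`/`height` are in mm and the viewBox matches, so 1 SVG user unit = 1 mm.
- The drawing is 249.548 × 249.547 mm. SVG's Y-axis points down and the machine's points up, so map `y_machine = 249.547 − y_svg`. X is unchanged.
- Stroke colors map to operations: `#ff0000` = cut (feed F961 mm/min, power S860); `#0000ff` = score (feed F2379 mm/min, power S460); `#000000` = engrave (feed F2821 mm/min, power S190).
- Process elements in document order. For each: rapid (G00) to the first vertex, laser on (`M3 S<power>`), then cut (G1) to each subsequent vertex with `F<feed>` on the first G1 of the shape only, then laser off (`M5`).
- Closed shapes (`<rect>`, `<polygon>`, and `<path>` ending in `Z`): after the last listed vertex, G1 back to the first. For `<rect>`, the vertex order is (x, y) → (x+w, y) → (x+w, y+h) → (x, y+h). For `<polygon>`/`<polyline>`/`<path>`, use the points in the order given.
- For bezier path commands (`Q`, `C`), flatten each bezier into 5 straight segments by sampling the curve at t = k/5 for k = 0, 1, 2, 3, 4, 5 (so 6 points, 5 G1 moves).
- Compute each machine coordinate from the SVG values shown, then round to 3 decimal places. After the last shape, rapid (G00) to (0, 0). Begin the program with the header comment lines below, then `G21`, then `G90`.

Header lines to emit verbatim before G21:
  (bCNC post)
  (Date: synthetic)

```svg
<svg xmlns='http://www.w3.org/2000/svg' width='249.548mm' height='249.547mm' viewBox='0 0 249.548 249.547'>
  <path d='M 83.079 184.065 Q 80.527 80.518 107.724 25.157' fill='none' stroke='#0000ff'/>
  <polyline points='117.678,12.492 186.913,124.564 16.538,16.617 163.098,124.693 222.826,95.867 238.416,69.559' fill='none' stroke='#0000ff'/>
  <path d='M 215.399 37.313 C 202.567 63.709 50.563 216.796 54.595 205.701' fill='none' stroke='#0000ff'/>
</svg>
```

(bCNC post)
(Date: synthetic)
G21
G90
G00 X83.079 Y65.482
M3 S460
G1 X83.248 Y104.973 F2379
G1 X85.797 Y140.610
G1 X90.726 Y172.391
G1 X98.035 Y200.318
G1 X107.724 Y224.390
M5
G00 X117.678 Y237.055
M3 S460
G1 X186.913 Y124.983 F2379
G1 X16.538 Y232.930
G1 X163.098 Y124.854
G1 X222.826 Y153.680
G1 X238.416 Y179.988
M5
G00 X215.399 Y212.234
M3 S460
G1 X193.361 Y183.520 F2379
G1 X152.091 Y138.363
G1 X105.761 Y90.723
G1 X68.538 Y54.564
G1 X54.595 Y43.846
M5
G00 X0.000 Y0.000

Since the viewBox matches the mm dimensions, user units are millimetres directly. The only transform is the Y-flip y_m = 249.547 − y_svg.

Shape 1 is a quadratic bezier drawn with `<path>`. Its stroke #0000ff means score at S460, F2379. After flipping Y the toolpath is (83.079,65.482) → (83.248,104.973) → (85.797,140.610) → (90.726,172.391) → (98.035,200.318) → (107.724,224.390).

Shape 2 is a open polyline drawn with `<polyline>`. Its stroke #0000ff means score at S460, F2379. After flipping Y the toolpath is (117.678,237.055) → (186.913,124.983) → (16.538,232.930) → (163.098,124.854) → (222.826,153.680) → (238.416,179.988).

Shape 3 is a cubic bezier drawn with `<path>`. Its stroke #0000ff means score at S460, F2379. After flipping Y the toolpath is (215.399,212.234) → (193.361,183.520) → (152.091,138.363) → (105.761,90.723) → (68.538,54.564) → (54.595,43.846).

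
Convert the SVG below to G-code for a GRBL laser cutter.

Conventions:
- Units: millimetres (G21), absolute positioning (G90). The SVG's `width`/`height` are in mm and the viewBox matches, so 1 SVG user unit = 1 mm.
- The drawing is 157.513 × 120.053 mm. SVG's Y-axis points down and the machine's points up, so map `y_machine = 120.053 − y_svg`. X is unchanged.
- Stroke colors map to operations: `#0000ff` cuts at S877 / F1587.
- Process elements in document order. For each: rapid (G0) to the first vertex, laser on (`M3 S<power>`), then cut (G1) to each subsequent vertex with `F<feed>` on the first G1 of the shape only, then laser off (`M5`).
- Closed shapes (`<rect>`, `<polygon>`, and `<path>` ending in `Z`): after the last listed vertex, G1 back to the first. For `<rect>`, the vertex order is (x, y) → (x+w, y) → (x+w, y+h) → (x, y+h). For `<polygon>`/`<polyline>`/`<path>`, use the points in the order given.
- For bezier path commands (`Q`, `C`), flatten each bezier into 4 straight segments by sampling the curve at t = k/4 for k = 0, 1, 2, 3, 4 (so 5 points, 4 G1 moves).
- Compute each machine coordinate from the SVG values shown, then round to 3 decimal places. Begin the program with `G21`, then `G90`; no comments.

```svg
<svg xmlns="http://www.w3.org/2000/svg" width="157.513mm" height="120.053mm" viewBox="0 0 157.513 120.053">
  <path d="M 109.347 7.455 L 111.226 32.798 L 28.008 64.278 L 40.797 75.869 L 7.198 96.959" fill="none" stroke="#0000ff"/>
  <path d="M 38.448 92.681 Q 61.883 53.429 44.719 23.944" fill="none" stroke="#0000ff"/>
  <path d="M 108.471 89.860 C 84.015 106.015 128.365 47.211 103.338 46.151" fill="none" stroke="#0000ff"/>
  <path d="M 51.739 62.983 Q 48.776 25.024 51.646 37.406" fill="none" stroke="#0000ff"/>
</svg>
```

viewBox `0 0 157.513 120.053` with mm width/height → 1 unit = 1 mm. Flip: y_m = 120.053 − y_svg.

**Shape 1** — `<path>` open polyline, stroke `#0000ff` → cut (S877, F1587). Machine vertices: (109.347,112.598) → (111.226,87.255) → (28.008,55.775) → (40.797,44.184) → (7.198,23.094). Open path.

**Shape 2** — `<path>` quadratic bezier, stroke `#0000ff` → cut (S877, F1587). Control points (SVG): P0=(38.448,92.681), P1=(61.883,53.429), P2=(44.719,23.944); sampled at t=k/4. Machine vertices: (38.448,27.372) → (47.628,46.388) → (51.733,64.182) → (50.764,80.756) → (44.719,96.109). Open path.

**Shape 3** — `<path>` cubic bezier, stroke `#0000ff` → cut (S877, F1587). Control points (SVG): P0=(108.471,89.860), P1=(84.015,106.015), P2=(128.365,47.211), P3=(103.338,46.151); sampled at t=k/4. Machine vertices: (108.471,30.193) → (100.871,30.058) → (106.119,45.592) → (111.259,64.353) → (103.338,73.902). Open path.

**Shape 4** — `<path>` quadratic bezier, stroke `#0000ff` → cut (S877, F1587). Control points (SVG): P0=(51.739,62.983), P1=(48.776,25.024), P2=(51.646,37.406); sampled at t=k/4. Machine vertices: (51.739,57.070) → (50.622,72.903) → (50.234,82.444) → (50.576,85.692) → (51.646,82.647). Open path.

G21
G90
G0 X109.347 Y112.598
M3 S877
G1 X111.226 Y87.255 F1587
G1 X28.008 Y55.775
G1 X40.797 Y44.184
G1 X7.198 Y23.094
M5
G0 X38.448 Y27.372
M3 S877
G1 X47.628 Y46.388 F1587
G1 X51.733 Y64.182
G1 X50.764 Y80.756
G1 X44.719 Y96.109
M5
G0 X108.471 Y30.193
M3 S877
G1 X100.871 Y30.058 F1587
G1 X106.119 Y45.592
G1 X111.259 Y64.353
G1 X103.338 Y73.902
M5
G0 X51.739 Y57.070
M3 S877
G1 X50.622 Y72.903 F1587
G1 X50.234 Y82.444
G1 X50.576 Y85.692
G1 X51.646 Y82.647
M5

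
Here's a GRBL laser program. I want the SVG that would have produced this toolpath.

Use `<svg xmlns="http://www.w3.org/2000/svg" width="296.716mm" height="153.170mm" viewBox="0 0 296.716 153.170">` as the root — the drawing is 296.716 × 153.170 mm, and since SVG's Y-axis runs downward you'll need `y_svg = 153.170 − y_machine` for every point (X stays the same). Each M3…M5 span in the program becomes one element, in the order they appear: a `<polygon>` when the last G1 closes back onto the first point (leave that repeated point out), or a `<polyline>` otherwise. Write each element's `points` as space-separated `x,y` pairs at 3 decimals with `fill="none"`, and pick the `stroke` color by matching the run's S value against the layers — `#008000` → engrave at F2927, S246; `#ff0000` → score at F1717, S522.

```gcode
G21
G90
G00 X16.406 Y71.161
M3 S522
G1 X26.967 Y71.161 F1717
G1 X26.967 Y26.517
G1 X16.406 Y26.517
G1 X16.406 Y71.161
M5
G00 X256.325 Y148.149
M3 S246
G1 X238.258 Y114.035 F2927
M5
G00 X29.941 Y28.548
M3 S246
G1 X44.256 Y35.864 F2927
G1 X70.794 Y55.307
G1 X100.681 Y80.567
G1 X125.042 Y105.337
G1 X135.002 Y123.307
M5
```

Each laser-on run becomes one SVG element. Flip Y back into SVG space with y_svg = 153.170 − y_machine.

Run 1: power S522 maps to stroke `#ff0000` (score). The run returns to its start, so emit a `<polygon>` with points (Y-flipped): 16.406,82.009 26.967,82.009 26.967,126.653 16.406,126.653.

Run 2: power S246 maps to stroke `#008000` (engrave). The run is open, so emit a `<polyline>` with points (Y-flipped): 256.325,5.021 238.258,39.135.

Run 3: S246 ⇒ engrave layer `#008000`. The run is open, so emit a `<polyline>` with points (Y-flipped): 29.941,124.622 44.256,117.306 70.794,97.863 100.681,72.603 125.042,47.833 135.002,29.863.

<svg xmlns="http://www.w3.org/2000/svg" width="296.716mm" height="153.170mm" viewBox="0 0 296.716 153.170">
  <polygon points="16.406,82.009 26.967,82.009 26.967,126.653 16.406,126.653" fill="none" stroke="#ff0000"/>
  <polyline points="256.325,5.021 238.258,39.135" fill="none" stroke="#008000"/>
  <polyline points="29.941,124.622 44.256,117.306 70.794,97.863 100.681,72.603 125.042,47.833 135.002,29.863" fill="none" stroke="#008000"/>
</svg>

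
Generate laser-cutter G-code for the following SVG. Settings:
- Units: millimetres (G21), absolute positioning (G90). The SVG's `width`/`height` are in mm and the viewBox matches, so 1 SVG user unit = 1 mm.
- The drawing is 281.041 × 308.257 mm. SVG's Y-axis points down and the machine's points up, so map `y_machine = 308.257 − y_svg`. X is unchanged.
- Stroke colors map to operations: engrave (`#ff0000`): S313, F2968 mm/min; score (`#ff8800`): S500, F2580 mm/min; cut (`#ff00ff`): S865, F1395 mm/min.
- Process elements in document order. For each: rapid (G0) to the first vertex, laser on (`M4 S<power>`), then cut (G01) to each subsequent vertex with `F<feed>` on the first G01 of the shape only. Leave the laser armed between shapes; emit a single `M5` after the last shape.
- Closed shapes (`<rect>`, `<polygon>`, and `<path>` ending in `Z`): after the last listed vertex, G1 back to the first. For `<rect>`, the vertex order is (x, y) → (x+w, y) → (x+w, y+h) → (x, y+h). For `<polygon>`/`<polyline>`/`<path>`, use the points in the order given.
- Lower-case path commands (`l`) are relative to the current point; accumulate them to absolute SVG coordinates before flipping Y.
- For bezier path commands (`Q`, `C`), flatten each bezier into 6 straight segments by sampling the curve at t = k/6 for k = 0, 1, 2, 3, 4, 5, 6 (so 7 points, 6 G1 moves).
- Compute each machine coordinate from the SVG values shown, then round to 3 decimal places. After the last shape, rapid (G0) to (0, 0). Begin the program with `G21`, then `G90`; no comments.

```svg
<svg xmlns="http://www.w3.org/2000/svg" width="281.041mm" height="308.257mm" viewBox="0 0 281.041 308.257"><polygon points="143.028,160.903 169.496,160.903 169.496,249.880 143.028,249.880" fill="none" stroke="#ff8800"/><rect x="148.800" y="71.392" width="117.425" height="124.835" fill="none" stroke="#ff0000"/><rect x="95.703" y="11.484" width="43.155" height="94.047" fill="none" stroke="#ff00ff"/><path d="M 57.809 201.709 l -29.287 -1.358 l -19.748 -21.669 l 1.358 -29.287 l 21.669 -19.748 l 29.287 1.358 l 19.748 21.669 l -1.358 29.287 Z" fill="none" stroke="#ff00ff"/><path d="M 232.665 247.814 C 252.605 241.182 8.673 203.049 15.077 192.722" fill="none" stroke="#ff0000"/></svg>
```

G21
G90
G0 X143.028 Y147.354
M4 S500
G01 X169.496 Y147.354 F2580
G01 X169.496 Y58.377
G01 X143.028 Y58.377
G01 X143.028 Y147.354
G0 X148.800 Y236.865
M4 S313
G01 X266.225 Y236.865 F2968
G01 X266.225 Y112.030
G01 X148.800 Y112.030
G01 X148.800 Y236.865
G0 X95.703 Y296.773
M4 S865
G01 X138.858 Y296.773 F1395
G01 X138.858 Y202.726
G01 X95.703 Y202.726
G01 X95.703 Y296.773
G0 X57.809 Y106.548
M4 S865
G01 X28.522 Y107.906 F1395
G01 X8.774 Y129.575
G01 X10.132 Y158.862
G01 X31.801 Y178.610
G01 X61.088 Y177.252
G01 X80.836 Y155.583
G01 X79.478 Y126.296
G01 X57.809 Y106.548
G0 X232.665 Y60.443
M4 S313
G01 X223.026 Y66.110 F2968
G01 X183.692 Y75.379
G01 X128.947 Y86.603
G01 X73.074 Y98.136
G01 X30.356 Y108.329
G01 X15.077 Y115.535
M5
G0 X0.000 Y0.000

1 u = 1 mm; y_m = 308.257 − y.

[1] `<polygon>` rectangle, #ff8800→score S500 F2580: (143.028,147.354) → (169.496,147.354) → (169.496,58.377) → (143.028,58.377) → (143.028,147.354) (closed)

[2] `<rect>` rectangle, #ff0000→engrave S313 F2968: (148.800,236.865) → (266.225,236.865) → (266.225,112.030) → (148.800,112.030) → (148.800,236.865) (closed)

[3] `<rect>` rectangle, #ff00ff→cut S865 F1395: (95.703,296.773) → (138.858,296.773) → (138.858,202.726) → (95.703,202.726) → (95.703,296.773) (closed)

[4] `<path>` regular polygon, #ff00ff→cut S865 F1395: (57.809,106.548) → (28.522,107.906) → (8.774,129.575) → (10.132,158.862) → (31.801,178.610) → (61.088,177.252) → (80.836,155.583) → (79.478,126.296) → (57.809,106.548) (closed)

[5] `<path>` cubic bezier, #ff0000→engrave S313 F2968: (232.665,60.443) → (223.026,66.110) → (183.692,75.379) → (128.947,86.603) → (73.074,98.136) → (30.356,108.329) → (15.077,115.535)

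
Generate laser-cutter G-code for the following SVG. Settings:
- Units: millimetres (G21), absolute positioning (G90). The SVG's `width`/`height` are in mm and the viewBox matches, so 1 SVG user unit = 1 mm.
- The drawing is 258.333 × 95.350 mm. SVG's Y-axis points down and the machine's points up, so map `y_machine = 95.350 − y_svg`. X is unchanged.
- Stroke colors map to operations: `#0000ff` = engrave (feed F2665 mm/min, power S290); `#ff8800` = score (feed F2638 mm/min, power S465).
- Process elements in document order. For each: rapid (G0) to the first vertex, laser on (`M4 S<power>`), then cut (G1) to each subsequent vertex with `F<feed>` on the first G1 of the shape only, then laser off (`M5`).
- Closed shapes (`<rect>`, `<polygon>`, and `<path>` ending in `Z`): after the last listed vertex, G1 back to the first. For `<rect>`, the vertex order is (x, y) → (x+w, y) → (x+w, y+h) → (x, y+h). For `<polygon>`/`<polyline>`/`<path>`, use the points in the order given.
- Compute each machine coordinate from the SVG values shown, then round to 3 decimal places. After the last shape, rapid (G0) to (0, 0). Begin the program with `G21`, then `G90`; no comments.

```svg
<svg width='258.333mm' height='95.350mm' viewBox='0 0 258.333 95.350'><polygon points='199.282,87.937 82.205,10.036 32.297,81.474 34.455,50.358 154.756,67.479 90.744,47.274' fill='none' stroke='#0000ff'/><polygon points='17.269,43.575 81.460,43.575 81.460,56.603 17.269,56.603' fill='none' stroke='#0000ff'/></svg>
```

viewBox `0 0 258.333 95.350` with mm width/height → 1 unit = 1 mm. Flip: y_m = 95.350 − y_svg.

**Shape 1** — `<polygon>` closed polygon, stroke `#0000ff` → engrave (S290, F2665). Machine vertices: (199.282,7.413) → (82.205,85.314) → (32.297,13.876) → (34.455,44.992) → (154.756,27.871) → (90.744,48.076) → (199.282,7.413). Closed: final G1 returns to the first vertex.

**Shape 2** — `<polygon>` rectangle, stroke `#0000ff` → engrave (S290, F2665). Machine vertices: (17.269,51.775) → (81.460,51.775) → (81.460,38.747) → (17.269,38.747) → (17.269,51.775). Closed: final G1 returns to the first vertex.

G21
G90
G0 X199.282 Y7.413
M4 S290
G1 X82.205 Y85.314 F2665
G1 X32.297 Y13.876
G1 X34.455 Y44.992
G1 X154.756 Y27.871
G1 X90.744 Y48.076
G1 X199.282 Y7.413
M5
G0 X17.269 Y51.775
M4 S290
G1 X81.460 Y51.775 F2665
G1 X81.460 Y38.747
G1 X17.269 Y38.747
G1 X17.269 Y51.775
M5
G0 X0.000 Y0.000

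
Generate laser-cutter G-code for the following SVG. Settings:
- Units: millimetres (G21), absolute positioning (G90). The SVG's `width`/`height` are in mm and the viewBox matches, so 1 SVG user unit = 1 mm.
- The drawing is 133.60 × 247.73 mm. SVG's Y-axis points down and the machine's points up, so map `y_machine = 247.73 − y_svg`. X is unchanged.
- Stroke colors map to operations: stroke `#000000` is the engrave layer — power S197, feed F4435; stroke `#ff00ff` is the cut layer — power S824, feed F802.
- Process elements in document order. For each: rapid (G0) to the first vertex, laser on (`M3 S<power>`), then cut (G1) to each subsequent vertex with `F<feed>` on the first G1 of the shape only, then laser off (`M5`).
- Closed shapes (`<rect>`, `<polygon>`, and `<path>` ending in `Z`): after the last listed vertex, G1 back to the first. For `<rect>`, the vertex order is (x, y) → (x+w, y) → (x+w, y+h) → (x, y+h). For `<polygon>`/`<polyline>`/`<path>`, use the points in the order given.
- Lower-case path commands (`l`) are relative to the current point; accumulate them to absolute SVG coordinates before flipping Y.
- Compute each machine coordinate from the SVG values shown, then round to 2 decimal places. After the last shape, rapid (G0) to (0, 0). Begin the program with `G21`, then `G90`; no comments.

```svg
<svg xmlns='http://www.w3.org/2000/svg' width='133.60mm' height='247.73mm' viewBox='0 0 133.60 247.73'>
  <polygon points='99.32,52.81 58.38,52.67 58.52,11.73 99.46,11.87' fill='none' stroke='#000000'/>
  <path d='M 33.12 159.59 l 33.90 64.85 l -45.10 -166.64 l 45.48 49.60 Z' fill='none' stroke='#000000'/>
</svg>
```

G21
G90
G0 X99.32 Y194.92
M3 S197
G1 X58.38 Y195.06 F4435
G1 X58.52 Y236.00
G1 X99.46 Y235.86
G1 X99.32 Y194.92
M5
G0 X33.12 Y88.14
M3 S197
G1 X67.02 Y23.29 F4435
G1 X21.92 Y189.93
G1 X67.40 Y140.33
G1 X33.12 Y88.14
M5
G0 X0.00 Y0.00

Since the viewBox matches the mm dimensions, user units are millimetres directly. The only transform is the Y-flip y_m = 247.73 − y_svg.

Shape 1 is a regular polygon drawn with `<polygon>`. Its stroke #000000 means engrave at S197, F4435. After flipping Y the toolpath is (99.32,194.92) → (58.38,195.06) → (58.52,236.00) → (99.46,235.86) → (99.32,194.92), returning to the start.

Shape 2 is a closed polygon drawn with `<path>`. Its stroke #000000 means engrave at S197, F4435. After flipping Y the toolpath is (33.12,88.14) → (67.02,23.29) → (21.92,189.93) → (67.40,140.33) → (33.12,88.14), returning to the start.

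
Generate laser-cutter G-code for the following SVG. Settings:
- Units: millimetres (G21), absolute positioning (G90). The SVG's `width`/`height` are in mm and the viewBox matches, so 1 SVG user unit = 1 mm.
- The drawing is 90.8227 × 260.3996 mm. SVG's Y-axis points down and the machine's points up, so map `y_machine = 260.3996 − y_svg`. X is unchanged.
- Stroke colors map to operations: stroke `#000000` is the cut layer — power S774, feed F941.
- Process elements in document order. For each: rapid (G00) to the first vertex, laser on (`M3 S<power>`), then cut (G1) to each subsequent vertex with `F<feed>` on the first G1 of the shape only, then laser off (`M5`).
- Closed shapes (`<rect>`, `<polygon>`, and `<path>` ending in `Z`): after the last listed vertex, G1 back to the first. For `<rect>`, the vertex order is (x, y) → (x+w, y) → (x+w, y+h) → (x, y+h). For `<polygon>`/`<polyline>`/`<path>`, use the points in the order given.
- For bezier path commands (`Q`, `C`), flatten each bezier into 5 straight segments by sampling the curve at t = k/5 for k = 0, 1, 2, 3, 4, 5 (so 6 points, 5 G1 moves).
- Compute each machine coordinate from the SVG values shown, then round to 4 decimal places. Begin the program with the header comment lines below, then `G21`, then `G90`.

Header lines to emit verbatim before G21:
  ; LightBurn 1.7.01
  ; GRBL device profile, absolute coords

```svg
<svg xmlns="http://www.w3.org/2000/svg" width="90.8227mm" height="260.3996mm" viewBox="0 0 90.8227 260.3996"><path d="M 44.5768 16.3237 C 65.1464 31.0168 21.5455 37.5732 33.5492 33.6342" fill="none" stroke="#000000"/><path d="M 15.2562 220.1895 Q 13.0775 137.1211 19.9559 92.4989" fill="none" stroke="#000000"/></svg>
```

; LightBurn 1.7.01
; GRBL device profile, absolute coords
G21
G90
G00 X44.5768 Y244.0759
M3 S774
G1 X50.1763 Y236.2553 F941
G1 X46.1241 Y230.5008
G1 X38.1694 Y226.9254
G1 X32.0613 Y225.6426
G1 X33.5492 Y226.7654
M5
G00 X15.2562 Y40.2101
M3 S774
G1 X14.7470 Y71.8996 F941
G1 X14.9624 Y100.5134
G1 X15.9023 Y126.0515
G1 X17.5668 Y148.5140
G1 X19.9559 Y167.9007
M5

viewBox `0 0 90.8227 260.3996` with mm width/height → 1 unit = 1 mm. Flip: y_m = 260.3996 − y_svg.

**Shape 1** — `<path>` cubic bezier, stroke `#000000` → cut (S774, F941). Control points (SVG): P0=(44.5768,16.3237), P1=(65.1464,31.0168), P2=(21.5455,37.5732), P3=(33.5492,33.6342); sampled at t=k/5. Machine vertices: (44.5768,244.0759) → (50.1763,236.2553) → (46.1241,230.5008) → (38.1694,226.9254) → (32.0613,225.6426) → (33.5492,226.7654). Open path.

**Shape 2** — `<path>` quadratic bezier, stroke `#000000` → cut (S774, F941). Control points (SVG): P0=(15.2562,220.1895), P1=(13.0775,137.1211), P2=(19.9559,92.4989); sampled at t=k/5. Machine vertices: (15.2562,40.2101) → (14.7470,71.8996) → (14.9624,100.5134) → (15.9023,126.0515) → (17.5668,148.5140) → (19.9559,167.9007). Open path.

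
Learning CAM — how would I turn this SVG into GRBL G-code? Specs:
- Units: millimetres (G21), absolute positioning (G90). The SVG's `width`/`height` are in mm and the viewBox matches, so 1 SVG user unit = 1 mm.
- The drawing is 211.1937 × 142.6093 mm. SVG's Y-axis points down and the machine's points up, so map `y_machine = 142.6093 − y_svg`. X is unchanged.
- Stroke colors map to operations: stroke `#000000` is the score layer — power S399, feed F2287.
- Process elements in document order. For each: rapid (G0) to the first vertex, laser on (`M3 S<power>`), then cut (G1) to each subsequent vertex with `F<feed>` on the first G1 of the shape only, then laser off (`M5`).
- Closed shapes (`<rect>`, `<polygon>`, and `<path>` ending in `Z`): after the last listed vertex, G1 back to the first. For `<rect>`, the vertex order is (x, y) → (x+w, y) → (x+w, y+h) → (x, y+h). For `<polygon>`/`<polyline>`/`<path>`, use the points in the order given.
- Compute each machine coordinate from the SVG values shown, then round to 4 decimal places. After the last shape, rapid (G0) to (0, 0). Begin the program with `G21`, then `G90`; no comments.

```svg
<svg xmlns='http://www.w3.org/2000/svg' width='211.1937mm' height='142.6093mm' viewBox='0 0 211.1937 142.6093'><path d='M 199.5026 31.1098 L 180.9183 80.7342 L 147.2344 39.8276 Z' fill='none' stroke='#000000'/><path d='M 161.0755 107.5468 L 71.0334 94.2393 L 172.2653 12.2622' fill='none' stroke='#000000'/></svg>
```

viewBox `0 0 211.1937 142.6093` with mm width/height → 1 unit = 1 mm. Flip: y_m = 142.6093 − y_svg.

**Shape 1** — `<path>` regular polygon, stroke `#000000` → score (S399, F2287). Machine vertices: (199.5026,111.4995) → (180.9183,61.8751) → (147.2344,102.7817) → (199.5026,111.4995). Closed: final G1 returns to the first vertex.

**Shape 2** — `<path>` open polyline, stroke `#000000` → score (S399, F2287). Machine vertices: (161.0755,35.0625) → (71.0334,48.3700) → (172.2653,130.3471). Open path.

G21
G90
G0 X199.5026 Y111.4995
M3 S399
G1 X180.9183 Y61.8751 F2287
G1 X147.2344 Y102.7817
G1 X199.5026 Y111.4995
M5
G0 X161.0755 Y35.0625
M3 S399
G1 X71.0334 Y48.3700 F2287
G1 X172.2653 Y130.3471
M5
G0 X0.0000 Y0.0000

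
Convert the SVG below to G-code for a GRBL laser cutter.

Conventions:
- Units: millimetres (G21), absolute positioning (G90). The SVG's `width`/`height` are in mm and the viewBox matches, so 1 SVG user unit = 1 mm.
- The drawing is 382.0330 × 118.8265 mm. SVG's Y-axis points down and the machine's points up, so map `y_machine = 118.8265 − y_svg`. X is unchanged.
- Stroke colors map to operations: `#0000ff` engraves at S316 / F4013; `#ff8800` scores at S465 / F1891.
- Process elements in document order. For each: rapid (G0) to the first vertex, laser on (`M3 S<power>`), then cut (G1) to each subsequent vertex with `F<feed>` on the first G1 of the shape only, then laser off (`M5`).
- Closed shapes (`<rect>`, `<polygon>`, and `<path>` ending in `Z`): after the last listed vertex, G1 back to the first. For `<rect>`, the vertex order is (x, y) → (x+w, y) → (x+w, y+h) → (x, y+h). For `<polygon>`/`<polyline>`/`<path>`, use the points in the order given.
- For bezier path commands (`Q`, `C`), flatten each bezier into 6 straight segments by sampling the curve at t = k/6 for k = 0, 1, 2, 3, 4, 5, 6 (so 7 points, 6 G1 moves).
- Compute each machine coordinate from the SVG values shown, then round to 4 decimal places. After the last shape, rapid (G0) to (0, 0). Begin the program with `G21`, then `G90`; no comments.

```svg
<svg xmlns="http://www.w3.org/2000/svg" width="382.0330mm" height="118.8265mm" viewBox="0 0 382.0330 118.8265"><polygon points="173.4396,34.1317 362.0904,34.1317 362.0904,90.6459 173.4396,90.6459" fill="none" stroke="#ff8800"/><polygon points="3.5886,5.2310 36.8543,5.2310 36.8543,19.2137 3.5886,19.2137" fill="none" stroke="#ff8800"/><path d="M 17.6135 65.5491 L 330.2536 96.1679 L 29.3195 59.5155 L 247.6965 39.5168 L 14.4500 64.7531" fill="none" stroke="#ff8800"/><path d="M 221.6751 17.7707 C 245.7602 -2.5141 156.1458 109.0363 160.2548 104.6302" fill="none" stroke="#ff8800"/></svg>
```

G21
G90
G0 X173.4396 Y84.6948
M3 S465
G1 X362.0904 Y84.6948 F1891
G1 X362.0904 Y28.1806
G1 X173.4396 Y28.1806
G1 X173.4396 Y84.6948
M5
G0 X3.5886 Y113.5955
M3 S465
G1 X36.8543 Y113.5955 F1891
G1 X36.8543 Y99.6128
G1 X3.5886 Y99.6128
G1 X3.5886 Y113.5955
M5
G0 X17.6135 Y53.2774
M3 S465
G1 X330.2536 Y22.6586 F1891
G1 X29.3195 Y59.3110
G1 X247.6965 Y79.3097
G1 X14.4500 Y54.0734
M5
G0 X221.6751 Y101.0558
M3 S465
G1 X225.2030 Y101.3591 F1891
G1 X215.5427 Y86.5730
G1 X198.4560 Y63.5806
G1 X179.7046 Y39.2649
G1 X165.0503 Y20.5091
G1 X160.2548 Y14.1963
M5
G0 X0.0000 Y0.0000

1 u = 1 mm; y_m = 118.8265 − y.

[1] `<polygon>` rectangle, #ff8800→score S465 F1891: (173.4396,84.6948) → (362.0904,84.6948) → (362.0904,28.1806) → (173.4396,28.1806) → (173.4396,84.6948) (closed)

[2] `<polygon>` rectangle, #ff8800→score S465 F1891: (3.5886,113.5955) → (36.8543,113.5955) → (36.8543,99.6128) → (3.5886,99.6128) → (3.5886,113.5955) (closed)

[3] `<path>` open polyline, #ff8800→score S465 F1891: (17.6135,53.2774) → (330.2536,22.6586) → (29.3195,59.3110) → (247.6965,79.3097) → (14.4500,54.0734)

[4] `<path>` cubic bezier, #ff8800→score S465 F1891: (221.6751,101.0558) → (225.2030,101.3591) → (215.5427,86.5730) → (198.4560,63.5806) → (179.7046,39.2649) → (165.0503,20.5091) → (160.2548,14.1963)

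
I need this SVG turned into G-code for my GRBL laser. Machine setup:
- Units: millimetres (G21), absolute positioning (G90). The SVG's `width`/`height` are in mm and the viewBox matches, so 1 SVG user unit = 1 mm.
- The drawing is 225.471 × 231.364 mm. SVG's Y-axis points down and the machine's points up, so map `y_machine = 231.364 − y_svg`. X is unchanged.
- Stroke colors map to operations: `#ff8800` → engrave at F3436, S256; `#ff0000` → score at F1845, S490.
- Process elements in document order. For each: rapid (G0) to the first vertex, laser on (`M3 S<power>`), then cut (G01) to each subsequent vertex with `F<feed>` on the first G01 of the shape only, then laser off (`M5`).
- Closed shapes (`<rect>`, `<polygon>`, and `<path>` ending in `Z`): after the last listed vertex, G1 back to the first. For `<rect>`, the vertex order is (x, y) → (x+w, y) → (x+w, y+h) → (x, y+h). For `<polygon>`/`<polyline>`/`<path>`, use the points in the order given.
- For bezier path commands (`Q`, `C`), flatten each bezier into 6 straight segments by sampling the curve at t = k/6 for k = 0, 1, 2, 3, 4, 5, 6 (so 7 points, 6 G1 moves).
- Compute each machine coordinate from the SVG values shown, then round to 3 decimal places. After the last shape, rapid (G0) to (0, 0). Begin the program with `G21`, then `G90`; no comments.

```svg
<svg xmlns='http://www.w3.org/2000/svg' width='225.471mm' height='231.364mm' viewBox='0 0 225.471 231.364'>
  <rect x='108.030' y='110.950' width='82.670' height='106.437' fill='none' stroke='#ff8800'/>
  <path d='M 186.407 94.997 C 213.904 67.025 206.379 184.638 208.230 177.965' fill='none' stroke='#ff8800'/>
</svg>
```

Since the viewBox matches the mm dimensions, user units are millimetres directly. The only transform is the Y-flip y_m = 231.364 − y_svg.

Shape 1 is a rectangle drawn with `<rect>`. Its stroke #ff8800 means engrave at S256, F3436. After flipping Y the toolpath is (108.030,120.414) → (190.700,120.414) → (190.700,13.977) → (108.030,13.977) → (108.030,120.414), returning to the start.

Shape 2 is a cubic bezier drawn with `<path>`. Its stroke #ff8800 means engrave at S256, F3436. After flipping Y the toolpath is (186.407,136.367) → (197.443,139.470) → (203.874,125.806) → (206.936,102.870) → (207.860,78.159) → (207.880,59.170) → (208.230,53.399).

G21
G90
G0 X108.030 Y120.414
M3 S256
G01 X190.700 Y120.414 F3436
G01 X190.700 Y13.977
G01 X108.030 Y13.977
G01 X108.030 Y120.414
M5
G0 X186.407 Y136.367
M3 S256
G01 X197.443 Y139.470 F3436
G01 X203.874 Y125.806
G01 X206.936 Y102.870
G01 X207.860 Y78.159
G01 X207.880 Y59.170
G01 X208.230 Y53.399
M5
G0 X0.000 Y0.000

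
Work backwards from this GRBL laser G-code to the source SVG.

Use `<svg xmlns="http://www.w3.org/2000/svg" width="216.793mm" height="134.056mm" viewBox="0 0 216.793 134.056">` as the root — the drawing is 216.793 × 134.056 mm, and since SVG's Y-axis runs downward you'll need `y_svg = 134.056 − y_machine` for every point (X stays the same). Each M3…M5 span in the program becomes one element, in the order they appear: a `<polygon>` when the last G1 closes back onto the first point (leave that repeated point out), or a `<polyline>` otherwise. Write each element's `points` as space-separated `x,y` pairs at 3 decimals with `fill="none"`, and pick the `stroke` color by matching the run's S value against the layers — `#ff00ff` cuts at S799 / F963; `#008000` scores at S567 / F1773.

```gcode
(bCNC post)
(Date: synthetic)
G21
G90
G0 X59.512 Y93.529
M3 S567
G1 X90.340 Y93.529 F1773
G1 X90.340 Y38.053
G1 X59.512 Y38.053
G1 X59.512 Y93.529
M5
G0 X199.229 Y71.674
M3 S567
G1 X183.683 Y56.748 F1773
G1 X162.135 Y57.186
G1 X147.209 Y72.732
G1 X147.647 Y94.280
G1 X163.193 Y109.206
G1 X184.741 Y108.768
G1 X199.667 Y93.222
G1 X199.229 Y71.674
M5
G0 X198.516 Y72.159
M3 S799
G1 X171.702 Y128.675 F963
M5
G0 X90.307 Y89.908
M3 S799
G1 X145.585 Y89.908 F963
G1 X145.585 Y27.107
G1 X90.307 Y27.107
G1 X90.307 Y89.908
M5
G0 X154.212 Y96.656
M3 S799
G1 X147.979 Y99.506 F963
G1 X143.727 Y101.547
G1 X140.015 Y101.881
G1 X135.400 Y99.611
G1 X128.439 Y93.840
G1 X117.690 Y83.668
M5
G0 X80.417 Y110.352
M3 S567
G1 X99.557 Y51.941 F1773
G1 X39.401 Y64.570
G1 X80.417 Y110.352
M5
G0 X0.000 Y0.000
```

<svg xmlns="http://www.w3.org/2000/svg" width="216.793mm" height="134.056mm" viewBox="0 0 216.793 134.056">
  <polygon points="59.512,40.527 90.340,40.527 90.340,96.003 59.512,96.003" fill="none" stroke="#008000"/>
  <polygon points="199.229,62.382 183.683,77.308 162.135,76.870 147.209,61.324 147.647,39.776 163.193,24.850 184.741,25.288 199.667,40.834" fill="none" stroke="#008000"/>
  <polyline points="198.516,61.897 171.702,5.381" fill="none" stroke="#ff00ff"/>
  <polygon points="90.307,44.148 145.585,44.148 145.585,106.949 90.307,106.949" fill="none" stroke="#ff00ff"/>
  <polyline points="154.212,37.400 147.979,34.550 143.727,32.509 140.015,32.175 135.400,34.445 128.439,40.216 117.690,50.388" fill="none" stroke="#ff00ff"/>
  <polygon points="80.417,23.704 99.557,82.115 39.401,69.486" fill="none" stroke="#008000"/>
</svg>

Each laser-on run becomes one SVG element. Flip Y back into SVG space with y_svg = 134.056 − y_machine.

Run 1: S567 ⇒ score layer `#008000`. The run returns to its start, so emit a `<polygon>` with points (Y-flipped): 59.512,40.527 90.340,40.527 90.340,96.003 59.512,96.003.

Run 2: S567 ⇒ score layer `#008000`. The run returns to its start, so emit a `<polygon>` with points (Y-flipped): 199.229,62.382 183.683,77.308 162.135,76.870 147.209,61.324 147.647,39.776 163.193,24.850 184.741,25.288 199.667,40.834.

Run 3: the run's S799 means `#ff00ff` (cut). The run is open, so emit a `<polyline>` with points (Y-flipped): 198.516,61.897 171.702,5.381.

Run 4: power S799 maps to stroke `#ff00ff` (cut). The run returns to its start, so emit a `<polygon>` with points (Y-flipped): 90.307,44.148 145.585,44.148 145.585,106.949 90.307,106.949.

Run 5: power S799 maps to stroke `#ff00ff` (cut). The run is open, so emit a `<polyline>` with points (Y-flipped): 154.212,37.400 147.979,34.550 143.727,32.509 140.015,32.175 135.400,34.445 128.439,40.216 117.690,50.388.

Run 6: S567 ⇒ score layer `#008000`. The run returns to its start, so emit a `<polygon>` with points (Y-flipped): 80.417,23.704 99.557,82.115 39.401,69.486.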